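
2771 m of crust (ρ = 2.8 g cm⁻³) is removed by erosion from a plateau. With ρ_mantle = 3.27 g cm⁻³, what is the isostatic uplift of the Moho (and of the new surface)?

2370 m

Unloading: uplift u = e ρ_c/ρ_m = 2771 m × 2.8/3.27 = 2370 m.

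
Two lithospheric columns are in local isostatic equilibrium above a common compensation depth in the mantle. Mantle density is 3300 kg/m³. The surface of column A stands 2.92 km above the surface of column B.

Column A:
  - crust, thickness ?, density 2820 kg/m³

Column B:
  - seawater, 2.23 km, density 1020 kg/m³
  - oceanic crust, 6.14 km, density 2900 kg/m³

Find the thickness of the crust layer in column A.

Take the compensation level at the base of the deeper column (depth z_c below the surface of column A) and equate Σ ρ_i t_i down to z_c; mantle fills any gap and the z_c terms cancel.
Column A: x×2820 + (z_c − 0 − x)×3300
Column B: 2.92×0 + 2.23×1020 + 6.14×2900 + (z_c − 2.92 − 8.37)×3300
The z_c×3300 term appears on both sides and cancels. Collect the known terms of each column as K = Σ(ρt)_known − 3300 × (depth of known layers): K_A = 0 − 3300×0 = 0; K_B = 20080.6 − 3300×(2.92 + 8.37) = −17176.4.
Balance: K_A − x×(3300 − 2820) = K_B, so x = (K_A − K_B)/(3300 − 2820) = 17176.4/480 = 35.8 km.

35.8 km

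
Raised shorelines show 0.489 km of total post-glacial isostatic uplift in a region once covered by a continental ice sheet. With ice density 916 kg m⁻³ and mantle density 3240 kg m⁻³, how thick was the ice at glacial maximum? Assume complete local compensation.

1.73 km

u = t ρ_ice/ρ_m → t = u ρ_m/ρ_ice = 0.489 km × 3240/916 = 1.73 km.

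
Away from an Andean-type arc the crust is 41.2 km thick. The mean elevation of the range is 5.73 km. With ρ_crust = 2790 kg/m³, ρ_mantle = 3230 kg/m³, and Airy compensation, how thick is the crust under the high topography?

Root depth r = h ρ_c / (ρ_m − ρ_c) = 5.73 km × 2790 / 440 = 36.33 km.
Total thickness = T + h + r = 41.2 km + 5.73 km + 36.33 km = 83.3 km.

83.3 km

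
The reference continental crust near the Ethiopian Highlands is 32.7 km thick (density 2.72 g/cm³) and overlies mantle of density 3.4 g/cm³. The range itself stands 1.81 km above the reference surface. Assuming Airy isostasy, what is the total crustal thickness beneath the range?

Root depth r = h ρ_c / (ρ_m − ρ_c) = 1.81 km × 2.72 / 0.68 = 7.24 km.
Total thickness = T + h + r = 32.7 km + 1.81 km + 7.24 km = 41.8 km.

41.8 km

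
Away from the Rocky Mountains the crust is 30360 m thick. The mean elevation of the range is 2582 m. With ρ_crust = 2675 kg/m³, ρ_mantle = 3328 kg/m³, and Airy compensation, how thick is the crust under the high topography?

Root depth r = h ρ_c / (ρ_m − ρ_c) = 2582 m × 2675 / 653 = 10580 m.
Total thickness = T + h + r = 30360 m + 2582 m + 10580 m = 43500 m.

43500 m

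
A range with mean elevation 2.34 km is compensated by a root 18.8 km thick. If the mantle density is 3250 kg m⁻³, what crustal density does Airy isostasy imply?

ρ_c h = (ρ_m − ρ_c) r → ρ_c (h + r) = ρ_m r → ρ_c = ρ_m r / (h + r).
ρ_c = 3250 × 18.8 km / (2.34 km + 18.8 km) = 2890 kg m⁻³.

2890 kg m⁻³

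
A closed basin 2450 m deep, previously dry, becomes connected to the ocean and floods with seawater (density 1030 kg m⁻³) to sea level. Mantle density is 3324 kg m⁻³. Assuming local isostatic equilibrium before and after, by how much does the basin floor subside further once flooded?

1100 m

After flooding the water column is d + s deep. Its weight must equal the weight of mantle displaced by the extra subsidence s: (d + s) ρ_w = s ρ_m.
s = d ρ_w / (ρ_m − ρ_w) = 2450 m × 1030/(3324 − 1030) = 1100 m.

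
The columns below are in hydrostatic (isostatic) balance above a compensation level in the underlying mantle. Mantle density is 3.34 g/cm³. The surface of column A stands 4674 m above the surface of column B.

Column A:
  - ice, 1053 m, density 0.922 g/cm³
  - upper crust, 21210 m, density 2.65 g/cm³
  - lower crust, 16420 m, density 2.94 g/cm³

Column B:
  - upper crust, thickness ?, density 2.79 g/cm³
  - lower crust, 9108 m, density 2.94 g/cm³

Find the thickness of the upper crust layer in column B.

Take the compensation level at the base of the deeper column (depth z_c below the surface of column A) and equate Σ ρ_i t_i down to z_c; mantle fills any gap and the z_c terms cancel.
Column A: 1053×0.922 + 21210×2.65 + 16420×2.94 + (z_c − 38683)×3.34
Column B: 4674×0 + x×2.79 + 9108×2.94 + (z_c − 4674 − 9108 − x)×3.34
The z_c×3.34 term appears on both sides and cancels. Collect the known terms of each column as K = Σ(ρt)_known − 3.34 × (depth of known layers): K_A = 105452.166 − 3.34×38683 = −23749.054; K_B = 26777.52 − 3.34×(4674 + 9108) = −19254.36.
Balance: K_A = K_B − x×(3.34 − 2.79), so x = (K_B − K_A)/(3.34 − 2.79) = 4494.69/0.55 = 8170 m.

8170 m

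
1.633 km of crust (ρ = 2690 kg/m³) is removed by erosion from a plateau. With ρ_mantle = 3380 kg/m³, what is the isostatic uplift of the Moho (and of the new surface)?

1.3 km

Unloading: uplift u = e ρ_c/ρ_m = 1.633 km × 2690/3380 = 1.3 km.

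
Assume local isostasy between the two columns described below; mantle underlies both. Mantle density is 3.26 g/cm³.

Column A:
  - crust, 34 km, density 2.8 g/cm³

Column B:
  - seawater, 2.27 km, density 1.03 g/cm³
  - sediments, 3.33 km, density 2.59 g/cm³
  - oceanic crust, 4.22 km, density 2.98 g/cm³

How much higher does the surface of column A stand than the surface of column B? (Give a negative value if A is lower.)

For any compensation level in the mantle, the mantle terms cancel and isostasy reduces to e = (Σt_A − Σt_B) − (Σ(ρt)_A − Σ(ρt)_B) / ρ_m.
Σt_A = 34 km; Σt_B = 9.82 km; Σ(ρt)_A = 95.2; Σ(ρt)_B = 23.5384 (in km·g/cm³).
e = (34 − 9.82) − (95.2 − 23.5384) / 3.26 = 2.2 km.

2.2 km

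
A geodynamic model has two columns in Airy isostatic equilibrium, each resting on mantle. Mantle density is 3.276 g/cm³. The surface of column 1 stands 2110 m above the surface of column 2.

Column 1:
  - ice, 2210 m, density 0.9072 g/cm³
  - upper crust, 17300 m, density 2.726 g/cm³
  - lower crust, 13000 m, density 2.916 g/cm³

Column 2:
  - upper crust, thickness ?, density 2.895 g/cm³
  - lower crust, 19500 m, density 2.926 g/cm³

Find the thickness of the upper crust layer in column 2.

Take the compensation level at the base of the deeper column (depth z_c below the surface of column 1) and equate Σ ρ_i t_i down to z_c; mantle fills any gap and the z_c terms cancel.
Column 1: 2210×0.9072 + 17300×2.726 + 13000×2.916 + (z_c − 32510)×3.276
Column 2: 2110×0 + x×2.895 + 19500×2.926 + (z_c − 2110 − 19500 − x)×3.276
The z_c×3.276 term appears on both sides and cancels. Collect the known terms of each column as K = Σ(ρt)_known − 3.276 × (depth of known layers): K_1 = 87072.712 − 3.276×32510 = −19430.048; K_2 = 57057 − 3.276×(2110 + 19500) = −13737.36.
Balance: K_1 = K_2 − x×(3.276 − 2.895), so x = (K_2 − K_1)/(3.276 − 2.895) = 5692.69/0.381 = 14900 m.

14900 m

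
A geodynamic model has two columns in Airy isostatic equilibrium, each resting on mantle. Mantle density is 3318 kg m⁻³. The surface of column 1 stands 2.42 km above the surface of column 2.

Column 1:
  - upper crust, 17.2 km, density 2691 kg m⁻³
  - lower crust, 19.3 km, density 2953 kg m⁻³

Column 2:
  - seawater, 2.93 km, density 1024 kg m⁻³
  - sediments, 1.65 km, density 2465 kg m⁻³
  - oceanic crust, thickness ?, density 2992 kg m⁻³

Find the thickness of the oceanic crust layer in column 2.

5.12 km

Take the compensation level at the base of the deeper column (depth z_c below the surface of column 1) and equate Σ ρ_i t_i down to z_c; mantle fills any gap and the z_c terms cancel.
Column 1: 17.2×2691 + 19.3×2953 + (z_c − 36.5)×3318
Column 2: 2.42×0 + 2.93×1024 + 1.65×2465 + x×2992 + (z_c − 2.42 − 4.58 − x)×3318
The z_c×3318 term appears on both sides and cancels. Collect the known terms of each column as K = Σ(ρt)_known − 3318 × (depth of known layers): K_1 = 103278.1 − 3318×36.5 = −17828.9; K_2 = 7067.57 − 3318×(2.42 + 4.58) = −16158.43.
Balance: K_1 = K_2 − x×(3318 − 2992), so x = (K_2 − K_1)/(3318 − 2992) = 1670.47/326 = 5.12 km.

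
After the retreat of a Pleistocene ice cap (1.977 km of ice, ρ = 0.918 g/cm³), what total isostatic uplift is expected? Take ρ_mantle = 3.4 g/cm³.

0.534 km

Removing the load lets mantle flow back in; uplift u satisfies ρ_ice t = ρ_m u.
u = t ρ_ice/ρ_m = 1.977 km × 0.918/3.4 = 0.534 km.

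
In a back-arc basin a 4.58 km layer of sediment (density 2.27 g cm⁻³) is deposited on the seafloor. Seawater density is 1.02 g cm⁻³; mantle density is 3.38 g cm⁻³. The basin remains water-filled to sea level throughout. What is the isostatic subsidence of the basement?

2.43 km

Submarine loading: the sediment displaces seawater, and the subsidence is in turn flooded, so s (ρ_m − ρ_w) = t (ρ_sed − ρ_w).
s = 4.58 km × (2.27 − 1.02) / (3.38 − 1.02) = 2.43 km.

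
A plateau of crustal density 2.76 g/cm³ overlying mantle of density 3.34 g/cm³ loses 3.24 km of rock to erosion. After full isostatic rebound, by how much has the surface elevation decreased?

0.563 km

Rebound u = e ρ_c/ρ_m = 3.24 km × 2.76/3.34 = 2.677 km.
Net surface drop = e − u = 3.24 km − 2.677 km = e (ρ_m − ρ_c)/ρ_m = 0.563 km.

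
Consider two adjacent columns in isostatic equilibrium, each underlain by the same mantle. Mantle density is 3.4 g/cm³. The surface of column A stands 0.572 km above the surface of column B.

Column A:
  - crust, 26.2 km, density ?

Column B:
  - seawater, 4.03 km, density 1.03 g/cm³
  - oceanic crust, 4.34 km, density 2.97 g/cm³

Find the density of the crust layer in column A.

2.89 g/cm³

Take the compensation level at the base of the deeper column (depth z_c below the surface of column A) and equate Σ ρ_i t_i down to z_c; mantle fills any gap and the z_c terms cancel.
Column A: 26.2×ρ + (z_c − 26.2)×3.4
Column B: 0.572×0 + 4.03×1.03 + 4.34×2.97 + (z_c − 0.572 − 8.37)×3.4
The z_c×3.4 term appears on both sides and cancels. Collect the known terms of each column as K = Σ(ρt)_known − 3.4 × (depth of known layers): K_A = 0 − 3.4×26.2 = −89.08; K_B = 17.0407 − 3.4×(0.572 + 8.37) = −13.3621.
Balance: K_A + 26.2×ρ = K_B, so ρ = (K_B − K_A)/26.2 = 75.7179/26.2 = 2.89 g/cm³.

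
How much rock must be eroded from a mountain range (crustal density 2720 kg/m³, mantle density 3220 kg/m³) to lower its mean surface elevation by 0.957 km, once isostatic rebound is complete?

6.16 km

Net drop Δ = e − u = e − e ρ_c/ρ_m = e (ρ_m − ρ_c)/ρ_m.
e = Δ ρ_m/(ρ_m − ρ_c) = 0.957 km × 3220/500 = 6.16 km.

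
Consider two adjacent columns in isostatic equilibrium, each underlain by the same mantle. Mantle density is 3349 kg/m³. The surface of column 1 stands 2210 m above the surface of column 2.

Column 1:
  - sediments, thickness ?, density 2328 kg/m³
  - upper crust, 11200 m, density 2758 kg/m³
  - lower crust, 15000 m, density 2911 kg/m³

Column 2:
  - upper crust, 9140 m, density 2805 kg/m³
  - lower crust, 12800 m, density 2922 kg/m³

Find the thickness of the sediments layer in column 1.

Take the compensation level at the base of the deeper column (depth z_c below the surface of column 1) and equate Σ ρ_i t_i down to z_c; mantle fills any gap and the z_c terms cancel.
Column 1: x×2328 + 11200×2758 + 15000×2911 + (z_c − 26200 − x)×3349
Column 2: 2210×0 + 9140×2805 + 12800×2922 + (z_c − 2210 − 21940)×3349
The z_c×3349 term appears on both sides and cancels. Collect the known terms of each column as K = Σ(ρt)_known − 3349 × (depth of known layers): K_1 = 74554600 − 3349×26200 = −13189200; K_2 = 63039300 − 3349×(2210 + 21940) = −17839050.
Balance: K_1 − x×(3349 − 2328) = K_2, so x = (K_1 − K_2)/(3349 − 2328) = 4649850/1021 = 4550 m.

4550 m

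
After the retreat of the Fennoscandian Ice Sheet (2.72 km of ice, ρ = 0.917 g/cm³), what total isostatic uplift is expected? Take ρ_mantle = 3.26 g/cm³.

Removing the load lets mantle flow back in; uplift u satisfies ρ_ice t = ρ_m u.
u = t ρ_ice/ρ_m = 2.72 km × 0.917/3.26 = 0.765 km.

0.765 km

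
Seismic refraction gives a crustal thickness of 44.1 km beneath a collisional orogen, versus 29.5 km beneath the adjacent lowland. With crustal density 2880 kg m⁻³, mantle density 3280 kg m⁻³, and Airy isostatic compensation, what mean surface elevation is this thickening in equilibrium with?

Excess crust Δ = 44.1 km − 29.5 km = 14.6 km, split between elevation h and root r with h + r = Δ.
Airy balance ρ_c h = (ρ_m − ρ_c) r gives r = h ρ_c/(ρ_m − ρ_c), so h (1 + ρ_c/(ρ_m − ρ_c)) = Δ, i.e. h = Δ (ρ_m − ρ_c)/ρ_m.
h = 14.6 km × 400/3280 = 1.78 km.

1.78 km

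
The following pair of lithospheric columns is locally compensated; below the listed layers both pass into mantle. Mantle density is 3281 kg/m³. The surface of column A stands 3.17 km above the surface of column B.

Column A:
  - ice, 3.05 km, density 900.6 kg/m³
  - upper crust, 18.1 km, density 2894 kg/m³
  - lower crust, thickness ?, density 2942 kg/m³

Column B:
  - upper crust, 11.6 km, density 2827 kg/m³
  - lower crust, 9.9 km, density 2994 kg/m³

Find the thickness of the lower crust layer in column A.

12.5 km

Take the compensation level at the base of the deeper column (depth z_c below the surface of column A) and equate Σ ρ_i t_i down to z_c; mantle fills any gap and the z_c terms cancel.
Column A: 3.05×900.6 + 18.1×2894 + x×2942 + (z_c − 21.15 − x)×3281
Column B: 3.17×0 + 11.6×2827 + 9.9×2994 + (z_c − 3.17 − 21.5)×3281
The z_c×3281 term appears on both sides and cancels. Collect the known terms of each column as K = Σ(ρt)_known − 3281 × (depth of known layers): K_A = 55128.23 − 3281×21.15 = −14264.92; K_B = 62433.8 − 3281×(3.17 + 21.5) = −18508.47.
Balance: K_A − x×(3281 − 2942) = K_B, so x = (K_A − K_B)/(3281 − 2942) = 4243.55/339 = 12.5 km.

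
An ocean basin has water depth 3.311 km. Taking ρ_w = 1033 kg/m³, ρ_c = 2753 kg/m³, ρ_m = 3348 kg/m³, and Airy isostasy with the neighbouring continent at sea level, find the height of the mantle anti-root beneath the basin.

In Airy isostatic equilibrium: replacing crust with seawater at the top is compensated by replacing crust with mantle at the base: d (ρ_c − ρ_w) = a (ρ_m − ρ_c).
a = d (ρ_c − ρ_w)/(ρ_m − ρ_c) = 3.311 km × 1720/595 = 9.57 km.

9.57 km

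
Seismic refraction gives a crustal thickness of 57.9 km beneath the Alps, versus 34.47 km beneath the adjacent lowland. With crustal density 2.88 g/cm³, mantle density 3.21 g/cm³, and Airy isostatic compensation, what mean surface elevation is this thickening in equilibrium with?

Excess crust Δ = 57.9 km − 34.47 km = 23.43 km, split between elevation h and root r with h + r = Δ.
Airy balance ρ_c h = (ρ_m − ρ_c) r gives r = h ρ_c/(ρ_m − ρ_c), so h (1 + ρ_c/(ρ_m − ρ_c)) = Δ, i.e. h = Δ (ρ_m − ρ_c)/ρ_m.
h = 23.43 km × 0.33/3.21 = 2.41 km.

2.41 km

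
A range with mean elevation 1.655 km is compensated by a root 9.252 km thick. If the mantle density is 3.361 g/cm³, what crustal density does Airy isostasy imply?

ρ_c h = (ρ_m − ρ_c) r → ρ_c (h + r) = ρ_m r → ρ_c = ρ_m r / (h + r).
ρ_c = 3.361 × 9.252 km / (1.655 km + 9.252 km) = 2.85 g/cm³.

2.85 g/cm³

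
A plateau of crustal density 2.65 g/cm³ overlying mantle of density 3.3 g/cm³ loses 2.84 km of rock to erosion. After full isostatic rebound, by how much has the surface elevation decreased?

0.559 km

Rebound u = e ρ_c/ρ_m = 2.84 km × 2.65/3.3 = 2.281 km.
Net surface drop = e − u = 2.84 km − 2.281 km = e (ρ_m − ρ_c)/ρ_m = 0.559 km.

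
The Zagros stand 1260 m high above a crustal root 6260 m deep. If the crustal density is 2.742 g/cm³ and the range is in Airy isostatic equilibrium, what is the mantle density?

3.29 g/cm³

Airy balance: ρ_c h = (ρ_m − ρ_c) r → ρ_m = ρ_c (1 + h/r).
ρ_m = 2.742 × (1 + 1260 m/6260 m) = 3.29 g/cm³.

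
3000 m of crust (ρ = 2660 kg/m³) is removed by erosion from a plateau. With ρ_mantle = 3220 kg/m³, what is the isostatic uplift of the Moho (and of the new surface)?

Unloading: uplift u = e ρ_c/ρ_m = 3000 m × 2660/3220 = 2480 m.

2480 m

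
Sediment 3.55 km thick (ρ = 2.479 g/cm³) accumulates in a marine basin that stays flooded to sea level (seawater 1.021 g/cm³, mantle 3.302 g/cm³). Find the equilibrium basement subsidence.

2.27 km

Submarine loading: the sediment displaces seawater, and the subsidence is in turn flooded, so s (ρ_m − ρ_w) = t (ρ_sed − ρ_w).
s = 3.55 km × (2.479 − 1.021) / (3.302 − 1.021) = 2.27 km.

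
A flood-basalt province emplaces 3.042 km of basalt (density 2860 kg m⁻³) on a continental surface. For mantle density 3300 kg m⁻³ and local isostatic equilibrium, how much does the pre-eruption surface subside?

2.64 km

Subaerial loading: s = t ρ_load / ρ_m.
s = 3.042 km × 2860/3300 = 2.64 km.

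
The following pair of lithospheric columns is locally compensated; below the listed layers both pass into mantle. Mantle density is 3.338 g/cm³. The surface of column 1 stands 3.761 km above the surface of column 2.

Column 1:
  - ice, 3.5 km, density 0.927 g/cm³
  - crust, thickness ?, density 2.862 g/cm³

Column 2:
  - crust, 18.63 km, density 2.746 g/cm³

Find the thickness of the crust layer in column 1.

31.8 km

Take the compensation level at the base of the deeper column (depth z_c below the surface of column 1) and equate Σ ρ_i t_i down to z_c; mantle fills any gap and the z_c terms cancel.
Column 1: 3.5×0.927 + x×2.862 + (z_c − 3.5 − x)×3.338
Column 2: 3.761×0 + 18.63×2.746 + (z_c − 3.761 − 18.63)×3.338
The z_c×3.338 term appears on both sides and cancels. Collect the known terms of each column as K = Σ(ρt)_known − 3.338 × (depth of known layers): K_1 = 3.2445 − 3.338×3.5 = −8.4385; K_2 = 51.15798 − 3.338×(3.761 + 18.63) = −23.583178.
Balance: K_1 − x×(3.338 − 2.862) = K_2, so x = (K_1 − K_2)/(3.338 − 2.862) = 15.1447/0.476 = 31.8 km.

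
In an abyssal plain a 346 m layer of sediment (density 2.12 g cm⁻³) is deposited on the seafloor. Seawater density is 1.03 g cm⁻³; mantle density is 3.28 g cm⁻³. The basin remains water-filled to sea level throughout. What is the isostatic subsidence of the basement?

Submarine loading: the sediment displaces seawater, and the subsidence is in turn flooded, so s (ρ_m − ρ_w) = t (ρ_sed − ρ_w).
s = 346 m × (2.12 − 1.03) / (3.28 − 1.03) = 168 m.

168 m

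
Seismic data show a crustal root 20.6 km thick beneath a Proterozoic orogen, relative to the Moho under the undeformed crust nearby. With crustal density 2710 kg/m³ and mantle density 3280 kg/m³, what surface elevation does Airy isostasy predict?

4.33 km

By Archimedes' principle applied to the lithosphere: ρ_c h = (ρ_m − ρ_c) r.
h = r (ρ_m − ρ_c) / ρ_c = 20.6 km × (3280 − 2710) / 2710 = 4.33 km.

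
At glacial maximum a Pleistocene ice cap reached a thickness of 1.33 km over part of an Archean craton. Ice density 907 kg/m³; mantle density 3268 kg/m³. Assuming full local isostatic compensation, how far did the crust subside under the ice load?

0.369 km

Isostatic balance requires: the ice load ρ_ice t is balanced by mantle displaced below, ρ_m s.
s = t ρ_ice / ρ_m = 1.33 km × 907/3268 = 0.369 km.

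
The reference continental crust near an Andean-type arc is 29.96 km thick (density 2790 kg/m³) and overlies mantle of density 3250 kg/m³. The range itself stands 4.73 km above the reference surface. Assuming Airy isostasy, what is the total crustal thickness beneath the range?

Root depth r = h ρ_c / (ρ_m − ρ_c) = 4.73 km × 2790 / 460 = 28.69 km.
Total thickness = T + h + r = 29.96 km + 4.73 km + 28.69 km = 63.4 km.

63.4 km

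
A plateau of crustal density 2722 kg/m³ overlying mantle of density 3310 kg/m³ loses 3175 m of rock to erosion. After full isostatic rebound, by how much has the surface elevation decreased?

Rebound u = e ρ_c/ρ_m = 3175 m × 2722/3310 = 2611 m.
Net surface drop = e − u = 3175 m − 2611 m = e (ρ_m − ρ_c)/ρ_m = 564 m.

564 m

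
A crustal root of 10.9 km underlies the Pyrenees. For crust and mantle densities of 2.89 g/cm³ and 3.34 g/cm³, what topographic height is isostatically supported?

1.7 km

Equating mass per unit area of the two columns: ρ_c h = (ρ_m − ρ_c) r.
h = r (ρ_m − ρ_c) / ρ_c = 10.9 km × (3.34 − 2.89) / 2.89 = 1.7 km.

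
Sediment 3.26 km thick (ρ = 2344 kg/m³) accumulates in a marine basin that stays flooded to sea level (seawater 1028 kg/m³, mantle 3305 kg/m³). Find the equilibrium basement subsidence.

1.88 km

Submarine loading: the sediment displaces seawater, and the subsidence is in turn flooded, so s (ρ_m − ρ_w) = t (ρ_sed − ρ_w).
s = 3.26 km × (2344 − 1028) / (3305 − 1028) = 1.88 km.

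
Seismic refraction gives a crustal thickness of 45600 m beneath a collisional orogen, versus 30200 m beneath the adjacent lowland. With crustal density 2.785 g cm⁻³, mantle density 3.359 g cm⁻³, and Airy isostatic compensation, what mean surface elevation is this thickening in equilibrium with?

2630 m

Excess crust Δ = 45600 m − 30200 m = 15400 m, split between elevation h and root r with h + r = Δ.
Airy balance ρ_c h = (ρ_m − ρ_c) r gives r = h ρ_c/(ρ_m − ρ_c), so h (1 + ρ_c/(ρ_m − ρ_c)) = Δ, i.e. h = Δ (ρ_m − ρ_c)/ρ_m.
h = 15400 m × 0.574/3.359 = 2630 m.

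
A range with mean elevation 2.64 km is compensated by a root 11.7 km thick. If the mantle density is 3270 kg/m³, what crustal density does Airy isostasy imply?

2670 kg/m³

ρ_c h = (ρ_m − ρ_c) r → ρ_c (h + r) = ρ_m r → ρ_c = ρ_m r / (h + r).
ρ_c = 3270 × 11.7 km / (2.64 km + 11.7 km) = 2670 kg/m³.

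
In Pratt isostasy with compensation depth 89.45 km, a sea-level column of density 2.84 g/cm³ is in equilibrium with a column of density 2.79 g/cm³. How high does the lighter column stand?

1.6 km

ρ_ref D = ρ (D + h) → h = D (ρ_ref − ρ)/ρ.
h = 89.45 km × (2.84 − 2.79)/2.79 = 1.6 km.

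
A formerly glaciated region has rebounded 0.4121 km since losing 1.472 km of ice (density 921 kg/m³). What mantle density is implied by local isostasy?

ρ_m = ρ_ice t / u = 921 × 1.472 km/0.4121 km = 3290 kg/m³.

3290 kg/m³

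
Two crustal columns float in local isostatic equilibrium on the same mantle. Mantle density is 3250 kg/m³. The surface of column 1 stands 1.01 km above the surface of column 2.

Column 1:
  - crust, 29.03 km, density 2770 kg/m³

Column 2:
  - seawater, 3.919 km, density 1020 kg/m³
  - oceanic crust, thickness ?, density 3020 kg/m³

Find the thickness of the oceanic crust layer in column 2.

8.32 km

Take the compensation level at the base of the deeper column (depth z_c below the surface of column 1) and equate Σ ρ_i t_i down to z_c; mantle fills any gap and the z_c terms cancel.
Column 1: 29.03×2770 + (z_c − 29.03)×3250
Column 2: 1.01×0 + 3.919×1020 + x×3020 + (z_c − 1.01 − 3.919 − x)×3250
The z_c×3250 term appears on both sides and cancels. Collect the known terms of each column as K = Σ(ρt)_known − 3250 × (depth of known layers): K_1 = 80413.1 − 3250×29.03 = −13934.4; K_2 = 3997.38 − 3250×(1.01 + 3.919) = −12021.87.
Balance: K_1 = K_2 − x×(3250 − 3020), so x = (K_2 − K_1)/(3250 − 3020) = 1912.53/230 = 8.32 km.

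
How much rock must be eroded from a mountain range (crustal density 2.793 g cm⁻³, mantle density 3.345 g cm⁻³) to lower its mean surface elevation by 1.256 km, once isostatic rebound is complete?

7.61 km

Net drop Δ = e − u = e − e ρ_c/ρ_m = e (ρ_m − ρ_c)/ρ_m.
e = Δ ρ_m/(ρ_m − ρ_c) = 1.256 km × 3.345/0.552 = 7.61 km.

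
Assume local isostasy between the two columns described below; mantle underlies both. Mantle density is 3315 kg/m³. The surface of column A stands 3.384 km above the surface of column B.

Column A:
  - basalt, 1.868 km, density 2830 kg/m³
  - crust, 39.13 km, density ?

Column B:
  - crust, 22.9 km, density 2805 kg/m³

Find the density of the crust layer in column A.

Take the compensation level at the base of the deeper column (depth z_c below the surface of column A) and equate Σ ρ_i t_i down to z_c; mantle fills any gap and the z_c terms cancel.
Column A: 1.868×2830 + 39.13×ρ + (z_c − 40.998)×3315
Column B: 3.384×0 + 22.9×2805 + (z_c − 3.384 − 22.9)×3315
The z_c×3315 term appears on both sides and cancels. Collect the known terms of each column as K = Σ(ρt)_known − 3315 × (depth of known layers): K_A = 5286.44 − 3315×40.998 = −130621.93; K_B = 64234.5 − 3315×(3.384 + 22.9) = −22896.96.
Balance: K_A + 39.13×ρ = K_B, so ρ = (K_B − K_A)/39.13 = 107725/39.13 = 2750 kg/m³.

2750 kg/m³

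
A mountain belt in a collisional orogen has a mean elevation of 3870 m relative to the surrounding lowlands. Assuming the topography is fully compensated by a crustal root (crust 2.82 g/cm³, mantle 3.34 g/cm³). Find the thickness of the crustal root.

In Airy isostatic equilibrium: the weight of the topography is balanced by the buoyancy of the root, ρ_c h = (ρ_m − ρ_c) r.
r = h · ρ_c / (ρ_m − ρ_c) = 3870 m × 2.82 / (3.34 − 2.82) = 21000 m.

21000 m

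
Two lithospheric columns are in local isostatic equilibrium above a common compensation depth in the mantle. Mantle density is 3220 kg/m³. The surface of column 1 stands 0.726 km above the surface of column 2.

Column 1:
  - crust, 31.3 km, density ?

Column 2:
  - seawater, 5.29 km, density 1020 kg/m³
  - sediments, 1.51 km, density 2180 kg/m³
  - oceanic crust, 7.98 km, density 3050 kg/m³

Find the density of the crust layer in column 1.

2680 kg/m³

Take the compensation level at the base of the deeper column (depth z_c below the surface of column 1) and equate Σ ρ_i t_i down to z_c; mantle fills any gap and the z_c terms cancel.
Column 1: 31.3×ρ + (z_c − 31.3)×3220
Column 2: 0.726×0 + 5.29×1020 + 1.51×2180 + 7.98×3050 + (z_c − 0.726 − 14.78)×3220
The z_c×3220 term appears on both sides and cancels. Collect the known terms of each column as K = Σ(ρt)_known − 3220 × (depth of known layers): K_1 = 0 − 3220×31.3 = −100786; K_2 = 33026.6 − 3220×(0.726 + 14.78) = −16902.72.
Balance: K_1 + 31.3×ρ = K_2, so ρ = (K_2 − K_1)/31.3 = 83883.3/31.3 = 2680 kg/m³.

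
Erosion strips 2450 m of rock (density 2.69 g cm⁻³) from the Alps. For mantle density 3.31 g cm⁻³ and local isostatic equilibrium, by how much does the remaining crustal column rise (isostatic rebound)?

Unloading: uplift u = e ρ_c/ρ_m = 2450 m × 2.69/3.31 = 1990 m.

1990 m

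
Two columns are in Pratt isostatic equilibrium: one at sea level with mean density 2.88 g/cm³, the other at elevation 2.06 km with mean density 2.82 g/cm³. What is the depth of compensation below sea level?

96.8 km

ρ_ref D = ρ (D + h) → D (ρ_ref − ρ) = ρ h.
D = ρ h/(ρ_ref − ρ) = 2.82 × 2.06 km/(2.88 − 2.82) = 96.8 km.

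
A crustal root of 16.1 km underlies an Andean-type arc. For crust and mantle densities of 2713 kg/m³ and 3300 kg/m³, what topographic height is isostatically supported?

3.48 km

For local isostatic compensation: ρ_c h = (ρ_m − ρ_c) r.
h = r (ρ_m − ρ_c) / ρ_c = 16.1 km × (3300 − 2713) / 2713 = 3.48 km.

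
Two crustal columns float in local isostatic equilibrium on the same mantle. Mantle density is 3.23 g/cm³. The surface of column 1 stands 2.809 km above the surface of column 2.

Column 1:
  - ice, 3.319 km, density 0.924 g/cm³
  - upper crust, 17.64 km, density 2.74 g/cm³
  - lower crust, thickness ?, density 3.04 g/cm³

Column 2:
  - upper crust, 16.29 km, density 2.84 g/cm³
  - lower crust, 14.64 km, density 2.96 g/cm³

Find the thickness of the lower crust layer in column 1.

Take the compensation level at the base of the deeper column (depth z_c below the surface of column 1) and equate Σ ρ_i t_i down to z_c; mantle fills any gap and the z_c terms cancel.
Column 1: 3.319×0.924 + 17.64×2.74 + x×3.04 + (z_c − 20.959 − x)×3.23
Column 2: 2.809×0 + 16.29×2.84 + 14.64×2.96 + (z_c − 2.809 − 30.93)×3.23
The z_c×3.23 term appears on both sides and cancels. Collect the known terms of each column as K = Σ(ρt)_known − 3.23 × (depth of known layers): K_1 = 51.400356 − 3.23×20.959 = −16.297214; K_2 = 89.598 − 3.23×(2.809 + 30.93) = −19.37897.
Balance: K_1 − x×(3.23 − 3.04) = K_2, so x = (K_1 − K_2)/(3.23 − 3.04) = 3.08176/0.19 = 16.2 km.

16.2 km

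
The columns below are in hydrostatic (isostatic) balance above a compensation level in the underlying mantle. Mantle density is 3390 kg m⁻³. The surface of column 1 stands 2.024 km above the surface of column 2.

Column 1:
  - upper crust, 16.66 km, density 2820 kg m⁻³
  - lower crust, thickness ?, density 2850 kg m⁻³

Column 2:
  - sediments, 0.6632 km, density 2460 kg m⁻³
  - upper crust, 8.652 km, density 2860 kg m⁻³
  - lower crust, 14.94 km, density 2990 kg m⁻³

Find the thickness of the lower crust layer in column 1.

Take the compensation level at the base of the deeper column (depth z_c below the surface of column 1) and equate Σ ρ_i t_i down to z_c; mantle fills any gap and the z_c terms cancel.
Column 1: 16.66×2820 + x×2850 + (z_c − 16.66 − x)×3390
Column 2: 2.024×0 + 0.6632×2460 + 8.652×2860 + 14.94×2990 + (z_c − 2.024 − 24.2552)×3390
The z_c×3390 term appears on both sides and cancels. Collect the known terms of each column as K = Σ(ρt)_known − 3390 × (depth of known layers): K_1 = 46981.2 − 3390×16.66 = −9496.2; K_2 = 71046.792 − 3390×(2.024 + 24.2552) = −18039.696.
Balance: K_1 − x×(3390 − 2850) = K_2, so x = (K_1 − K_2)/(3390 − 2850) = 8543.5/540 = 15.8 km.

15.8 km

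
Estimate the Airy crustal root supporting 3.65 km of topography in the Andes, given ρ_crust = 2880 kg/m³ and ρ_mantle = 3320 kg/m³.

Equating mass per unit area of the two columns: the weight of the topography is balanced by the buoyancy of the root, ρ_c h = (ρ_m − ρ_c) r.
r = h · ρ_c / (ρ_m − ρ_c) = 3.65 km × 2880 / (3320 − 2880) = 23.9 km.

23.9 km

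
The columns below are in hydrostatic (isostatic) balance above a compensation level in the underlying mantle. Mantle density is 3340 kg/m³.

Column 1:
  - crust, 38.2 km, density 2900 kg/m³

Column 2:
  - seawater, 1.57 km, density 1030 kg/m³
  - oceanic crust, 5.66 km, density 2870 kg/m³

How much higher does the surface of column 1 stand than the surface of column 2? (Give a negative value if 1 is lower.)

For any compensation level in the mantle, the mantle terms cancel and isostasy reduces to e = (Σt_1 − Σt_2) − (Σ(ρt)_1 − Σ(ρt)_2) / ρ_m.
Σt_1 = 38.2 km; Σt_2 = 7.23 km; Σ(ρt)_1 = 110780; Σ(ρt)_2 = 17861.3 (in km·kg/m³).
e = (38.2 − 7.23) − (110780 − 17861.3) / 3340 = 3.15 km.

3.15 km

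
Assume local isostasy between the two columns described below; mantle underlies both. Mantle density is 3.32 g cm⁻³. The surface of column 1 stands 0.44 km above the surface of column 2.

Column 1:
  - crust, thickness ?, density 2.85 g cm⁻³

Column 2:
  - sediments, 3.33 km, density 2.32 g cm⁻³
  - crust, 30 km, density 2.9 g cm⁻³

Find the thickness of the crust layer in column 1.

Take the compensation level at the base of the deeper column (depth z_c below the surface of column 1) and equate Σ ρ_i t_i down to z_c; mantle fills any gap and the z_c terms cancel.
Column 1: x×2.85 + (z_c − 0 − x)×3.32
Column 2: 0.44×0 + 3.33×2.32 + 30×2.9 + (z_c − 0.44 − 33.33)×3.32
The z_c×3.32 term appears on both sides and cancels. Collect the known terms of each column as K = Σ(ρt)_known − 3.32 × (depth of known layers): K_1 = 0 − 3.32×0 = 0; K_2 = 94.7256 − 3.32×(0.44 + 33.33) = −17.3908.
Balance: K_1 − x×(3.32 − 2.85) = K_2, so x = (K_1 − K_2)/(3.32 − 2.85) = 17.3908/0.47 = 37 km.

37 km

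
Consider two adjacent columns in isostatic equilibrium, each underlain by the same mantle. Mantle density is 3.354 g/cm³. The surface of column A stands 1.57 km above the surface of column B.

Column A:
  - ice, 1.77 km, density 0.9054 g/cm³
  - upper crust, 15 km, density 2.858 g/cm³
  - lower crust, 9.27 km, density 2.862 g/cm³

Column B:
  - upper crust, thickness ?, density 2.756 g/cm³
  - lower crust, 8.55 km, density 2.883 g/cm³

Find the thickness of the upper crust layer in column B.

11.8 km

Take the compensation level at the base of the deeper column (depth z_c below the surface of column A) and equate Σ ρ_i t_i down to z_c; mantle fills any gap and the z_c terms cancel.
Column A: 1.77×0.9054 + 15×2.858 + 9.27×2.862 + (z_c − 26.04)×3.354
Column B: 1.57×0 + x×2.756 + 8.55×2.883 + (z_c − 1.57 − 8.55 − x)×3.354
The z_c×3.354 term appears on both sides and cancels. Collect the known terms of each column as K = Σ(ρt)_known − 3.354 × (depth of known layers): K_A = 71.003298 − 3.354×26.04 = −16.334862; K_B = 24.64965 − 3.354×(1.57 + 8.55) = −9.29283.
Balance: K_A = K_B − x×(3.354 − 2.756), so x = (K_B − K_A)/(3.354 − 2.756) = 7.04203/0.598 = 11.8 km.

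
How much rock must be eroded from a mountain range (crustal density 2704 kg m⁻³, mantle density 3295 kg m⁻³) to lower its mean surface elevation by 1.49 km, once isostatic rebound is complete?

8.31 km

Net drop Δ = e − u = e − e ρ_c/ρ_m = e (ρ_m − ρ_c)/ρ_m.
e = Δ ρ_m/(ρ_m − ρ_c) = 1.49 km × 3295/591 = 8.31 km.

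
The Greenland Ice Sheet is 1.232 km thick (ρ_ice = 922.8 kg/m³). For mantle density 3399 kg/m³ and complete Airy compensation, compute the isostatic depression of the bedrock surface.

0.334 km

By Archimedes' principle applied to the lithosphere: the ice load ρ_ice t is balanced by mantle displaced below, ρ_m s.
s = t ρ_ice / ρ_m = 1.232 km × 922.8/3399 = 0.334 km.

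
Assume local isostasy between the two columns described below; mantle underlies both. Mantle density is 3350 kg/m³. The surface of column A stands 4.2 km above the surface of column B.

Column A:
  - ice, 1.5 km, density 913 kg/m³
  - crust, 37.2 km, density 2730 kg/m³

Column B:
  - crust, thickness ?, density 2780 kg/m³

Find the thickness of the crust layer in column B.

22.2 km

Take the compensation level at the base of the deeper column (depth z_c below the surface of column A) and equate Σ ρ_i t_i down to z_c; mantle fills any gap and the z_c terms cancel.
Column A: 1.5×913 + 37.2×2730 + (z_c − 38.7)×3350
Column B: 4.2×0 + x×2780 + (z_c − 4.2 − 0 − x)×3350
The z_c×3350 term appears on both sides and cancels. Collect the known terms of each column as K = Σ(ρt)_known − 3350 × (depth of known layers): K_A = 102925.5 − 3350×38.7 = −26719.5; K_B = 0 − 3350×(4.2 + 0) = −14070.
Balance: K_A = K_B − x×(3350 − 2780), so x = (K_B − K_A)/(3350 − 2780) = 12649.5/570 = 22.2 km.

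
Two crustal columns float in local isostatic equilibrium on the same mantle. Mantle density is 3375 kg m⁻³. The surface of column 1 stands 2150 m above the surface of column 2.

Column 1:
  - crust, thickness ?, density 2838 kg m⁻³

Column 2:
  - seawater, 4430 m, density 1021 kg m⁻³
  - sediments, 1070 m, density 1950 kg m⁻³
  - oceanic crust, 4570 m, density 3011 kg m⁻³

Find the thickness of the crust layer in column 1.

Take the compensation level at the base of the deeper column (depth z_c below the surface of column 1) and equate Σ ρ_i t_i down to z_c; mantle fills any gap and the z_c terms cancel.
Column 1: x×2838 + (z_c − 0 − x)×3375
Column 2: 2150×0 + 4430×1021 + 1070×1950 + 4570×3011 + (z_c − 2150 − 10070)×3375
The z_c×3375 term appears on both sides and cancels. Collect the known terms of each column as K = Σ(ρt)_known − 3375 × (depth of known layers): K_1 = 0 − 3375×0 = 0; K_2 = 20369800 − 3375×(2150 + 10070) = −20872700.
Balance: K_1 − x×(3375 − 2838) = K_2, so x = (K_1 − K_2)/(3375 − 2838) = 20872700/537 = 38900 m.

38900 m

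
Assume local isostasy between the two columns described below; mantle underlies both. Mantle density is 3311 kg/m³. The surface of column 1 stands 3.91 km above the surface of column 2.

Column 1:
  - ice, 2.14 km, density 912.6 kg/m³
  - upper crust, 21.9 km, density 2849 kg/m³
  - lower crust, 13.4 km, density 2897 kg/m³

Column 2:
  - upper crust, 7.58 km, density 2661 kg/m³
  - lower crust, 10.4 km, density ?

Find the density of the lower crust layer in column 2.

3030 kg/m³

Take the compensation level at the base of the deeper column (depth z_c below the surface of column 1) and equate Σ ρ_i t_i down to z_c; mantle fills any gap and the z_c terms cancel.
Column 1: 2.14×912.6 + 21.9×2849 + 13.4×2897 + (z_c − 37.44)×3311
Column 2: 3.91×0 + 7.58×2661 + 10.4×ρ + (z_c − 3.91 − 17.98)×3311
The z_c×3311 term appears on both sides and cancels. Collect the known terms of each column as K = Σ(ρt)_known − 3311 × (depth of known layers): K_1 = 103165.864 − 3311×37.44 = −20797.976; K_2 = 20170.38 − 3311×(3.91 + 17.98) = −52307.41.
Balance: K_1 = K_2 + 10.4×ρ, so ρ = (K_1 − K_2)/10.4 = 31509.4/10.4 = 3030 kg/m³.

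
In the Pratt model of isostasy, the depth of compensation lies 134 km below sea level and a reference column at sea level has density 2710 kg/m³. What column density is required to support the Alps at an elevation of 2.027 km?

Pratt balance: ρ_ref D = ρ (D + h).
ρ = ρ_ref D/(D + h) = 2710 × 134 km/(134 km + 2.027 km) = 2670 kg/m³.

2670 kg/m³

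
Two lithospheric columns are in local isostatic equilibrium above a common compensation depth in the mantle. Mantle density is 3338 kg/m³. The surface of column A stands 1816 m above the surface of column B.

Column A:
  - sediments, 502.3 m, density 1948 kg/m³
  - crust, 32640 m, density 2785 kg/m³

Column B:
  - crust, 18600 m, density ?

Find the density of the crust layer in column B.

2660 kg/m³

Take the compensation level at the base of the deeper column (depth z_c below the surface of column A) and equate Σ ρ_i t_i down to z_c; mantle fills any gap and the z_c terms cancel.
Column A: 502.3×1948 + 32640×2785 + (z_c − 33142.3)×3338
Column B: 1816×0 + 18600×ρ + (z_c − 1816 − 18600)×3338
The z_c×3338 term appears on both sides and cancels. Collect the known terms of each column as K = Σ(ρt)_known − 3338 × (depth of known layers): K_A = 91880880.4 − 3338×33142.3 = −18748117; K_B = 0 − 3338×(1816 + 18600) = −68148608.
Balance: K_A = K_B + 18600×ρ, so ρ = (K_A − K_B)/18600 = 49400500/18600 = 2660 kg/m³.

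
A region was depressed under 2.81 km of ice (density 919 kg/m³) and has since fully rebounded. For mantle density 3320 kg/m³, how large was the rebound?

Removing the load lets mantle flow back in; uplift u satisfies ρ_ice t = ρ_m u.
u = t ρ_ice/ρ_m = 2.81 km × 919/3320 = 0.778 km.

0.778 km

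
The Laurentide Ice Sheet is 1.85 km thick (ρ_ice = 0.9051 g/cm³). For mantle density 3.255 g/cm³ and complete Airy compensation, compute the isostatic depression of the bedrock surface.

In Airy isostatic equilibrium: the ice load ρ_ice t is balanced by mantle displaced below, ρ_m s.
s = t ρ_ice / ρ_m = 1.85 km × 0.9051/3.255 = 0.514 km.

0.514 km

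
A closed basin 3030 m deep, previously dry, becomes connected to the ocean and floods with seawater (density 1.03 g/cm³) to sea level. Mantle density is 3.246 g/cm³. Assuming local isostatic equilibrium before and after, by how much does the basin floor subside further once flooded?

1410 m

After flooding the water column is d + s deep. Its weight must equal the weight of mantle displaced by the extra subsidence s: (d + s) ρ_w = s ρ_m.
s = d ρ_w / (ρ_m − ρ_w) = 3030 m × 1.03/(3.246 − 1.03) = 1410 m.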